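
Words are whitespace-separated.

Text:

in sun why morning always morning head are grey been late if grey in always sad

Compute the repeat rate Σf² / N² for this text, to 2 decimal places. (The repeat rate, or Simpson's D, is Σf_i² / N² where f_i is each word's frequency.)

0.09

Frequencies: in:2, morning:2, always:2, grey:2, sun:1, why:1, head:1, are:1, been:1, late:1, if:1, sad:1
Σf² = 24; N² = 256
Repeat rate = 24 / 256 = 0.09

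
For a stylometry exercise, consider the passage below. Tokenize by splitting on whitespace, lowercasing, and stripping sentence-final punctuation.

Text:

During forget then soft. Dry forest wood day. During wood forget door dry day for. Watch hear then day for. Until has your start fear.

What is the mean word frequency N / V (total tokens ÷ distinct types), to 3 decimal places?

N = 25 tokens, V = 17 types.
Mean frequency = N / V = 25 / 17 = 1.471

1.471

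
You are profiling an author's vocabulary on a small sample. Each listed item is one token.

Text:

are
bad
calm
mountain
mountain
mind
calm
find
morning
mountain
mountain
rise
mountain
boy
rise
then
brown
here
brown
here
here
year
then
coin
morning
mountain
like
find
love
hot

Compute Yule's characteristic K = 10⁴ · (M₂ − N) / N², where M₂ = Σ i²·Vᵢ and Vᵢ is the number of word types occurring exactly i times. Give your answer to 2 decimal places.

533.33

Frequencies: mountain:6, here:3, calm:2, find:2, morning:2, rise:2, then:2, brown:2, are:1, bad:1, mind:1, boy:1, year:1, coin:1, like:1, love:1, hot:1
N = 30. Frequency spectrum: V_1=9, V_2=6, V_3=1, V_6=1
M₂ = 1²·9 + 2²·6 + 3²·1 + 6²·1 = 78
K = 10000 × (78 − 30) / 30² = 533.33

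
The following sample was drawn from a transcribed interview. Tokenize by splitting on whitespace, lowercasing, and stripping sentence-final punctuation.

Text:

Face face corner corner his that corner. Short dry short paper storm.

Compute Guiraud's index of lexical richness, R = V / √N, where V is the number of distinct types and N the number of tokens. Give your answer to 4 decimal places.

2.3094

N = 12, V = 8.
√N = 3.464102
R = 8 / 3.464102 = 2.3094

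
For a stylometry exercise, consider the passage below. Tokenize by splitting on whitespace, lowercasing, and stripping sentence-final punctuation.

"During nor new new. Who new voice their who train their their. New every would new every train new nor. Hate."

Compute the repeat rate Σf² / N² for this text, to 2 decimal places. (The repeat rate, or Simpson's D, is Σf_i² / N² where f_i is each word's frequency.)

Frequencies: new:6, their:3, nor:2, who:2, train:2, every:2, during:1, voice:1, would:1, hate:1
Σf² = 65; N² = 441
Repeat rate = 65 / 441 = 0.15

0.15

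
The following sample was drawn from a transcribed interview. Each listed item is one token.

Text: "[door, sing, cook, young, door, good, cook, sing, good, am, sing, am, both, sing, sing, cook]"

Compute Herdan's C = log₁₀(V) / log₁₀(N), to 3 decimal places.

0.702

N = 16, V = 7.
log₁₀(V) = 0.845098, log₁₀(N) = 1.204120
C = 0.845098 / 1.204120 = 0.702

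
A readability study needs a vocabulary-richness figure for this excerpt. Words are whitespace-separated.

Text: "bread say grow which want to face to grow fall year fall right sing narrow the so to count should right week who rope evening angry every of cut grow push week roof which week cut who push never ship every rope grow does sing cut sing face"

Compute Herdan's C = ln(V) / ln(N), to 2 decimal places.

N = 48, V = 29.
ln(V) = 3.367296, ln(N) = 3.871201
C = 3.367296 / 3.871201 = 0.87

0.87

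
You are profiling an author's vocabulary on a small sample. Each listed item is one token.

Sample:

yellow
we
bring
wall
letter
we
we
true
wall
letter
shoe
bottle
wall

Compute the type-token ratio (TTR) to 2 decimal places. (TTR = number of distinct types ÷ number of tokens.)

0.62

N = 13 tokens, V = 8 types.
TTR = V / N = 8 / 13 = 0.62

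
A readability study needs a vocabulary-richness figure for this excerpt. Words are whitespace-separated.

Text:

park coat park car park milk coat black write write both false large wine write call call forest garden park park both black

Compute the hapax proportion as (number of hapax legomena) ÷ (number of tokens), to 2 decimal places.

0.30

Frequencies: park:5, write:3, coat:2, black:2, both:2, call:2, car:1, milk:1, false:1, large:1, wine:1, forest:1, garden:1
Hapax count = 7; token count = 23.
Ratio = 7 / 23 = 0.30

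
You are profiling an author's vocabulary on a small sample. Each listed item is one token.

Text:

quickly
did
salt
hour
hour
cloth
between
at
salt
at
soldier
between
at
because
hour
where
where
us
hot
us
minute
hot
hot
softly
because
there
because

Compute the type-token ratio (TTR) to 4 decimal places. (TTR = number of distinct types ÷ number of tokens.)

N = 27 tokens, V = 15 types.
TTR = V / N = 15 / 27 = 0.5556

0.5556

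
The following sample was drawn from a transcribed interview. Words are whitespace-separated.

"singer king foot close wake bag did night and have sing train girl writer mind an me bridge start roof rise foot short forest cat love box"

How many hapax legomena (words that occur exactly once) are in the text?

25

Frequencies: foot:2, singer:1, king:1, close:1, wake:1, bag:1, did:1, night:1, and:1, have:1, sing:1, train:1, girl:1, writer:1, mind:1, an:1, me:1, bridge:1, start:1, roof:1, … (6 more, each freq 1)
Hapax (freq=1): an, and, bag, box, bridge, cat, close, did, forest, girl, have, king, love, me, mind, night, rise, roof, short, sing, singer, start, train, wake, writer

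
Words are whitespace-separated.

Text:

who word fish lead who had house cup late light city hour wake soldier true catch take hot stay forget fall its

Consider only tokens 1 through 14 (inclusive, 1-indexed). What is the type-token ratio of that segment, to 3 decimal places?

Segment tokens 1–14: who, word, fish, lead, who, had, house, cup, late, light, city, hour, wake, soldier
Segment N = 14, segment V = 13.
TTR = 13 / 14 = 0.929

0.929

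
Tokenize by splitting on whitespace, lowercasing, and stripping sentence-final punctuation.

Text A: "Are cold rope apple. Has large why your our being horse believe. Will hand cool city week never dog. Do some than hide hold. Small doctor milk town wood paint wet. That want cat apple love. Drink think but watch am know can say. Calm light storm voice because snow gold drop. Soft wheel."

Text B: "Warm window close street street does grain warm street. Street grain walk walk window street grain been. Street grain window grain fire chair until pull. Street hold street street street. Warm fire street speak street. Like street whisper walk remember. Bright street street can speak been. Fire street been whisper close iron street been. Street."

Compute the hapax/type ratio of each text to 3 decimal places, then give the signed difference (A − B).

A: hapax=52, V=53, ratio=0.981
B: hapax=10, V=20, ratio=0.500
Difference = 0.981 − 0.500 = 0.481

0.481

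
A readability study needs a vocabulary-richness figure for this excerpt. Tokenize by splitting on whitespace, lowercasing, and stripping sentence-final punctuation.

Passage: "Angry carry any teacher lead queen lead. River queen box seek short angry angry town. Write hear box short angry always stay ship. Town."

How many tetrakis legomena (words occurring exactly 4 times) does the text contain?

1

Frequencies: angry:4, lead:2, queen:2, box:2, short:2, town:2, carry:1, any:1, teacher:1, river:1, seek:1, write:1, hear:1, always:1, stay:1, ship:1
Words with frequency 4: angry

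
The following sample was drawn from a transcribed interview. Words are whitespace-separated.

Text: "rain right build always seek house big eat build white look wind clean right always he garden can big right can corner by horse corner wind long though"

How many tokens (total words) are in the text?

Tokens: rain, right, build, always, seek, house, big, eat, build, white, look, wind, clean, right, always, he, garden, can, big, right, can, corner, by, horse, corner, wind, long, though
N = 28

28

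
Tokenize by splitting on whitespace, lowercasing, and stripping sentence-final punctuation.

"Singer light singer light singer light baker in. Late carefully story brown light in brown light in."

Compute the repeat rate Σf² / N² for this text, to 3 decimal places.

Frequencies: light:5, singer:3, in:3, brown:2, baker:1, late:1, carefully:1, story:1
Σf² = 51; N² = 289
Repeat rate = 51 / 289 = 0.176

0.176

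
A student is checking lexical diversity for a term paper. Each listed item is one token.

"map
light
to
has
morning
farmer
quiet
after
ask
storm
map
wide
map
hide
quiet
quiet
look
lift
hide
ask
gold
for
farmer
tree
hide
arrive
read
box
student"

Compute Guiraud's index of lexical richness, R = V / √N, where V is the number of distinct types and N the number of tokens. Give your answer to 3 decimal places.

3.900

N = 29, V = 21.
√N = 5.385165
R = 21 / 5.385165 = 3.900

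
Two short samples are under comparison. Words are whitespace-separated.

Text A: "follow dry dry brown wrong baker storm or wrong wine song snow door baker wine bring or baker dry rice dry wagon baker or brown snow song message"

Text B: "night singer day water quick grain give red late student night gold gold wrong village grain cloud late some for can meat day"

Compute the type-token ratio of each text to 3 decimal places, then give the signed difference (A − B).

TTR(A) = 15/28 = 0.536
TTR(B) = 18/23 = 0.783
Difference = 0.536 − 0.783 = -0.247

-0.247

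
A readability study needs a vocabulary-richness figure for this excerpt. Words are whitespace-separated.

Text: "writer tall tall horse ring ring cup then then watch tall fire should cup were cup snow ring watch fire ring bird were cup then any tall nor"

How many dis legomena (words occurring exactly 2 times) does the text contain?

3

Frequencies: tall:4, ring:4, cup:4, then:3, watch:2, fire:2, were:2, writer:1, horse:1, should:1, snow:1, bird:1, any:1, nor:1
Words with frequency 2: fire, watch, were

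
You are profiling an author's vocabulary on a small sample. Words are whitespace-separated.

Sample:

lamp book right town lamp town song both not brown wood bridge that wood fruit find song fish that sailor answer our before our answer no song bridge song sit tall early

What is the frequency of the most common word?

Frequencies: song:4, lamp:2, town:2, wood:2, bridge:2, that:2, answer:2, our:2, book:1, right:1, both:1, not:1, brown:1, fruit:1, find:1, fish:1, sailor:1, before:1, no:1, sit:1, … (2 more, each freq 1)
Most common: 'song' with frequency 4.

4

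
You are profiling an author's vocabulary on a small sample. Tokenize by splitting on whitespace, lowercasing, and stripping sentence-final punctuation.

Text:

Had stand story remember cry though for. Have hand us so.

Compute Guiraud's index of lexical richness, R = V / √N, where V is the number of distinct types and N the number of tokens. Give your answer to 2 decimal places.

N = 11, V = 11.
√N = 3.316625
R = 11 / 3.316625 = 3.32

3.32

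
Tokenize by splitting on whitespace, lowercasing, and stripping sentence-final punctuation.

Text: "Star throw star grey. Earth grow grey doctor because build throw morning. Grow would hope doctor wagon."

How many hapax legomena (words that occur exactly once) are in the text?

7

Frequencies: star:2, throw:2, grey:2, grow:2, doctor:2, earth:1, because:1, build:1, morning:1, would:1, hope:1, wagon:1
Hapax (freq=1): because, build, earth, hope, morning, wagon, would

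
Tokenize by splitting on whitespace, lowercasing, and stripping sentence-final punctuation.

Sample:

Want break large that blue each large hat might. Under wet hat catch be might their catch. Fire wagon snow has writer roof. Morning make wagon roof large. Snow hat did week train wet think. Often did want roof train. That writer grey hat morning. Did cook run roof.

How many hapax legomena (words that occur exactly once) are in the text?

Frequencies: hat:4, roof:4, large:3, did:3, want:2, that:2, might:2, wet:2, catch:2, wagon:2, snow:2, writer:2, morning:2, train:2, break:1, blue:1, each:1, under:1, be:1, their:1, … (9 more, each freq 1)
Hapax (freq=1): be, blue, break, cook, each, fire, grey, has, make, often, run, their, think, under, week

15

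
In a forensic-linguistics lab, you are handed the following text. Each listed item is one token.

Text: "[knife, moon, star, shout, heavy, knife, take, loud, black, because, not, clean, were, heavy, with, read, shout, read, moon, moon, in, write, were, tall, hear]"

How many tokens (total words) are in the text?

Tokens: knife, moon, star, shout, heavy, knife, take, loud, black, because, not, clean, were, heavy, with, read, shout, read, moon, moon, in, write, were, tall, hear
N = 25

25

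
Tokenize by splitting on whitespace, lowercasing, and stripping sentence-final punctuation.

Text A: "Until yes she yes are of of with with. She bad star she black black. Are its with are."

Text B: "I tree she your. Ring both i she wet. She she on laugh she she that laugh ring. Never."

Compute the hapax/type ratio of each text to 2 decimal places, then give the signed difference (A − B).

-0.24

A: hapax=4, V=10, ratio=0.40
B: hapax=7, V=11, ratio=0.64
Difference = 0.40 − 0.64 = -0.24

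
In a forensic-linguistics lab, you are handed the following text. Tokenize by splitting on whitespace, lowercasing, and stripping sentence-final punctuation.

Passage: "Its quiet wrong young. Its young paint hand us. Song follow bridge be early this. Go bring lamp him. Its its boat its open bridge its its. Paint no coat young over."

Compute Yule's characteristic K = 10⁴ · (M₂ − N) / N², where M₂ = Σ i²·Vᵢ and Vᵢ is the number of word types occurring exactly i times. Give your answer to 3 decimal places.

Frequencies: its:7, young:3, paint:2, bridge:2, quiet:1, wrong:1, hand:1, us:1, song:1, follow:1, be:1, early:1, this:1, go:1, bring:1, lamp:1, him:1, boat:1, open:1, no:1, … (2 more, each freq 1)
N = 32. Frequency spectrum: V_1=18, V_2=2, V_3=1, V_7=1
M₂ = 1²·18 + 2²·2 + 3²·1 + 7²·1 = 84
K = 10000 × (84 − 32) / 32² = 507.813

507.813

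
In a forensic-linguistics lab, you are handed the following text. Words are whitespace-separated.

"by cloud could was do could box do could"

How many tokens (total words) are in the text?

9

Tokens: by, cloud, could, was, do, could, box, do, could
N = 9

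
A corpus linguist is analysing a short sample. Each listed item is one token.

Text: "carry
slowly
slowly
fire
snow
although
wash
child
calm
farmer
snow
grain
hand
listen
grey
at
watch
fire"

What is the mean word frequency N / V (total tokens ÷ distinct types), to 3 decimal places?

1.200

N = 18 tokens, V = 15 types.
Mean frequency = N / V = 18 / 15 = 1.200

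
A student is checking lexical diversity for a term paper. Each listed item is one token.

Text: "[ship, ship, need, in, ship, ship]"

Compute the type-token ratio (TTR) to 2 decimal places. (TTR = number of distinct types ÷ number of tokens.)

N = 6 tokens, V = 3 types.
TTR = V / N = 3 / 6 = 0.50

0.50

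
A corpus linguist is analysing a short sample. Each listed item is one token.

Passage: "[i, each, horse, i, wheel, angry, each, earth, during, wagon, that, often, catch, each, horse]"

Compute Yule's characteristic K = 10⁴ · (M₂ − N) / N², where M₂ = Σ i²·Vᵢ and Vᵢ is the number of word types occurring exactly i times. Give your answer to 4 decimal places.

444.4444

Frequencies: each:3, i:2, horse:2, wheel:1, angry:1, earth:1, during:1, wagon:1, that:1, often:1, catch:1
N = 15. Frequency spectrum: V_1=8, V_2=2, V_3=1
M₂ = 1²·8 + 2²·2 + 3²·1 = 25
K = 10000 × (25 − 15) / 15² = 444.4444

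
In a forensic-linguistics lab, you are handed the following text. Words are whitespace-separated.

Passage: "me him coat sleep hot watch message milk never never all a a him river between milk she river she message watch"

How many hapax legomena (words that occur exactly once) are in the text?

Frequencies: him:2, watch:2, message:2, milk:2, never:2, a:2, river:2, she:2, me:1, coat:1, sleep:1, hot:1, all:1, between:1
Hapax (freq=1): all, between, coat, hot, me, sleep

6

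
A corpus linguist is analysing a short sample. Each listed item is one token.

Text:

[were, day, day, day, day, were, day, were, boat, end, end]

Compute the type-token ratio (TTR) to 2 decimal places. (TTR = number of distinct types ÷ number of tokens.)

N = 11 tokens, V = 4 types.
TTR = V / N = 4 / 11 = 0.36

0.36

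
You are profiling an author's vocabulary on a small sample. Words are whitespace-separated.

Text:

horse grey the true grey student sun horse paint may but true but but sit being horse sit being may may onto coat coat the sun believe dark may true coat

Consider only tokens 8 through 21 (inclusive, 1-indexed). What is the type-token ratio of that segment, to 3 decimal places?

0.500

Segment tokens 8–21: horse, paint, may, but, true, but, but, sit, being, horse, sit, being, may, may
Segment N = 14, segment V = 7.
TTR = 7 / 14 = 0.500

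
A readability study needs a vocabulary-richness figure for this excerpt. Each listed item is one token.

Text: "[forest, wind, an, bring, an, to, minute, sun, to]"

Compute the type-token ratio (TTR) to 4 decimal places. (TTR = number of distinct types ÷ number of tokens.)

N = 9 tokens, V = 7 types.
TTR = V / N = 7 / 9 = 0.7778

0.7778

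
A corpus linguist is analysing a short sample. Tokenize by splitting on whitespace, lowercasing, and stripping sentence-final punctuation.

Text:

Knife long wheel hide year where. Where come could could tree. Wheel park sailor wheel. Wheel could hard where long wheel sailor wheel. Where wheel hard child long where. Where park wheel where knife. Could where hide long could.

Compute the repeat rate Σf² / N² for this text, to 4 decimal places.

Frequencies: wheel:8, where:8, could:5, long:4, knife:2, hide:2, park:2, sailor:2, hard:2, year:1, come:1, tree:1, child:1
Σf² = 193; N² = 1521
Repeat rate = 193 / 1521 = 0.1269

0.1269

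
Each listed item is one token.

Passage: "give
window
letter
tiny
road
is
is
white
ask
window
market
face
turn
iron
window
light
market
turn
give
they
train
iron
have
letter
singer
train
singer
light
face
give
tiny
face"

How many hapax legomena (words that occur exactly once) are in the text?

Frequencies: give:3, window:3, face:3, letter:2, tiny:2, is:2, market:2, turn:2, iron:2, light:2, train:2, singer:2, road:1, white:1, ask:1, they:1, have:1
Hapax (freq=1): ask, have, road, they, white

5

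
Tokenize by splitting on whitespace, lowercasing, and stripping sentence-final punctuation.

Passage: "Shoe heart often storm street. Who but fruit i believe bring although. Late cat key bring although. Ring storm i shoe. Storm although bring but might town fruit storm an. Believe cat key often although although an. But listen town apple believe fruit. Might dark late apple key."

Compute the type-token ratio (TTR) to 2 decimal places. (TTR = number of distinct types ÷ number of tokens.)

N = 48 tokens, V = 22 types.
TTR = V / N = 22 / 48 = 0.46

0.46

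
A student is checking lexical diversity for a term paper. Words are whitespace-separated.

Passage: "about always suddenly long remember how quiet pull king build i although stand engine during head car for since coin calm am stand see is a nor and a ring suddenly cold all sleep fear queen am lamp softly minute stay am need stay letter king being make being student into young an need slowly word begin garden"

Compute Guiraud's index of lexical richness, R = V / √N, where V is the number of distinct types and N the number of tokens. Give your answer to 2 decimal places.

N = 58, V = 49.
√N = 7.615773
R = 49 / 7.615773 = 6.43

6.43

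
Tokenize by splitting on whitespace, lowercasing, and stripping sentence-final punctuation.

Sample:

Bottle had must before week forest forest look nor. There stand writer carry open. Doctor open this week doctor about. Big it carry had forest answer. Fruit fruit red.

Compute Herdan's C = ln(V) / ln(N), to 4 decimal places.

N = 29, V = 21.
ln(V) = 3.044522, ln(N) = 3.367296
C = 3.044522 / 3.367296 = 0.9041

0.9041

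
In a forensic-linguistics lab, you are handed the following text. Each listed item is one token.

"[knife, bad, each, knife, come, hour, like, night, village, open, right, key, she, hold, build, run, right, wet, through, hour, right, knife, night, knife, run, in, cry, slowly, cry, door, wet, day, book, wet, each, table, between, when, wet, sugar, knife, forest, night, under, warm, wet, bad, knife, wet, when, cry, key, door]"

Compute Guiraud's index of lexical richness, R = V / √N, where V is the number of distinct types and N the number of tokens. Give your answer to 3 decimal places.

4.121

N = 53, V = 30.
√N = 7.280110
R = 30 / 7.280110 = 4.121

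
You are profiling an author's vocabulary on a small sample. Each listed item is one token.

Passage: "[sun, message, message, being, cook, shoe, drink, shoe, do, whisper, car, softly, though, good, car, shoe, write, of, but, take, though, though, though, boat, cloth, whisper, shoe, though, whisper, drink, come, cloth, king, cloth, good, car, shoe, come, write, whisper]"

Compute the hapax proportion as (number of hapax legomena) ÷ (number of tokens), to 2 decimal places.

Frequencies: shoe:5, though:5, whisper:4, car:3, cloth:3, message:2, drink:2, good:2, write:2, come:2, sun:1, being:1, cook:1, do:1, softly:1, of:1, but:1, take:1, boat:1, king:1
Hapax count = 10; token count = 40.
Ratio = 10 / 40 = 0.25

0.25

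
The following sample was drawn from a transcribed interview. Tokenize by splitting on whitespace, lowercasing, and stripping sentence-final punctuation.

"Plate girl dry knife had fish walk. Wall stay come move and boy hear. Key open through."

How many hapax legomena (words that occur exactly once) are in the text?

17

Frequencies: plate:1, girl:1, dry:1, knife:1, had:1, fish:1, walk:1, wall:1, stay:1, come:1, move:1, and:1, boy:1, hear:1, key:1, open:1, through:1
Hapax (freq=1): and, boy, come, dry, fish, girl, had, hear, key, knife, move, open, plate, stay, through, walk, wall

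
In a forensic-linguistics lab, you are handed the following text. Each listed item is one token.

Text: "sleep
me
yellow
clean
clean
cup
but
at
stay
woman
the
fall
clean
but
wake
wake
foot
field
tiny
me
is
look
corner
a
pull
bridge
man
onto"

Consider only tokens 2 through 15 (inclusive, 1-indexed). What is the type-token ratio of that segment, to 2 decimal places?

0.79

Segment tokens 2–15: me, yellow, clean, clean, cup, but, at, stay, woman, the, fall, clean, but, wake
Segment N = 14, segment V = 11.
TTR = 11 / 14 = 0.79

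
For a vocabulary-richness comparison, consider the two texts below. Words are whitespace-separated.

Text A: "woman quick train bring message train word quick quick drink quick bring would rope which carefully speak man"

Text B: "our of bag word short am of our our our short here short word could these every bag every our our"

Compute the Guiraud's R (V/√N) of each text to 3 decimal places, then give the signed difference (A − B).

0.882

A: V=13, N=18, R=3.064
B: V=10, N=21, R=2.182
Difference = 3.064 − 2.182 = 0.882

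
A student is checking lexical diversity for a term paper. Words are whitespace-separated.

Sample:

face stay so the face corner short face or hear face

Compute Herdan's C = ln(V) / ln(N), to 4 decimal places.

0.8672

N = 11, V = 8.
ln(V) = 2.079442, ln(N) = 2.397895
C = 2.079442 / 2.397895 = 0.8672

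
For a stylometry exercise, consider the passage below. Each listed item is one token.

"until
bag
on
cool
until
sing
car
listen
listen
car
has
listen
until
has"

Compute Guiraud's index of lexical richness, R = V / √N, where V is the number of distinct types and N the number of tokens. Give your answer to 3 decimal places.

N = 14, V = 8.
√N = 3.741657
R = 8 / 3.741657 = 2.138

2.138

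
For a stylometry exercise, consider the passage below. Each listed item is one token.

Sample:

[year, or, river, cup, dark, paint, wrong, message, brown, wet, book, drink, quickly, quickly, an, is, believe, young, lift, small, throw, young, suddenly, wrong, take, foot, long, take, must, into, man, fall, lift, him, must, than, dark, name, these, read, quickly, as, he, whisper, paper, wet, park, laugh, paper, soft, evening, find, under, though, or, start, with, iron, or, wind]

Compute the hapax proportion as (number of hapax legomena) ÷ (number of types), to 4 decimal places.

0.7917

Frequencies: or:3, quickly:3, dark:2, wrong:2, wet:2, young:2, lift:2, take:2, must:2, paper:2, year:1, river:1, cup:1, paint:1, message:1, brown:1, book:1, drink:1, an:1, is:1, … (28 more, each freq 1)
Hapax count = 38; type count = 48.
Ratio = 38 / 48 = 0.7917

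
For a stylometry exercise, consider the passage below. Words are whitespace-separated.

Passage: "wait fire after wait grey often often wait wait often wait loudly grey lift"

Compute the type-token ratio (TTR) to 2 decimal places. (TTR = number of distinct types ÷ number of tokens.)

N = 14 tokens, V = 7 types.
TTR = V / N = 7 / 14 = 0.50

0.50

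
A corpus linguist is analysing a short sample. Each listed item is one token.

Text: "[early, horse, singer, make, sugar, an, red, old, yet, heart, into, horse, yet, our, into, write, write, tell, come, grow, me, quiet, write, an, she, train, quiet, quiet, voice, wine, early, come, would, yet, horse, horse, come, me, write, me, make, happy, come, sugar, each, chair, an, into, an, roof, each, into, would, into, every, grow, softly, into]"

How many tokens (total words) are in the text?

Tokens: early, horse, singer, make, sugar, an, red, old, yet, heart, into, horse, yet, our, into, write, write, tell, come, grow, me, quiet, write, an, she, train, quiet, quiet, voice, wine, early, come, would, yet, horse, horse, come, me, write, me, make, happy, come, sugar, each, chair, an, into, an, roof, each, into, would, into, every, grow, softly, into
N = 58

58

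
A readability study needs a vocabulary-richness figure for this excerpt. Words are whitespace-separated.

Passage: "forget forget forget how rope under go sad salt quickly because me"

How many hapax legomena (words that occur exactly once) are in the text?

Frequencies: forget:3, how:1, rope:1, under:1, go:1, sad:1, salt:1, quickly:1, because:1, me:1
Hapax (freq=1): because, go, how, me, quickly, rope, sad, salt, under

9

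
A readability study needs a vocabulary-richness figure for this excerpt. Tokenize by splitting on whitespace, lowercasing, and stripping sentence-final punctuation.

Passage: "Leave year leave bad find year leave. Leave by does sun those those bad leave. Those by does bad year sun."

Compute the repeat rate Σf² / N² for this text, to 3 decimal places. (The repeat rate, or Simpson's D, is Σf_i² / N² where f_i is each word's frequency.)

Frequencies: leave:5, year:3, bad:3, those:3, by:2, does:2, sun:2, find:1
Σf² = 65; N² = 441
Repeat rate = 65 / 441 = 0.147

0.147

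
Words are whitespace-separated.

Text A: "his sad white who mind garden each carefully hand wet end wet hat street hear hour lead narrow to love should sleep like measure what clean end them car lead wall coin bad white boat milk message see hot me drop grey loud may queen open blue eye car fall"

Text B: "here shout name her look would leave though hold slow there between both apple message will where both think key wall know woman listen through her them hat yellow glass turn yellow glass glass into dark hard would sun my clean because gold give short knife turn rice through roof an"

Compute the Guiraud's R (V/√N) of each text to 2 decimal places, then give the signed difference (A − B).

0.34

A: V=45, N=50, R=6.36
B: V=43, N=51, R=6.02
Difference = 6.36 − 6.02 = 0.34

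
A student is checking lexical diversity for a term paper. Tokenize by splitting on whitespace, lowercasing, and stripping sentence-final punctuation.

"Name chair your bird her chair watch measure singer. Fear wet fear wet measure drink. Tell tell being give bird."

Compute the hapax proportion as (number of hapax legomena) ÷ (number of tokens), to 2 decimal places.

0.40

Frequencies: chair:2, bird:2, measure:2, fear:2, wet:2, tell:2, name:1, your:1, her:1, watch:1, singer:1, drink:1, being:1, give:1
Hapax count = 8; token count = 20.
Ratio = 8 / 20 = 0.40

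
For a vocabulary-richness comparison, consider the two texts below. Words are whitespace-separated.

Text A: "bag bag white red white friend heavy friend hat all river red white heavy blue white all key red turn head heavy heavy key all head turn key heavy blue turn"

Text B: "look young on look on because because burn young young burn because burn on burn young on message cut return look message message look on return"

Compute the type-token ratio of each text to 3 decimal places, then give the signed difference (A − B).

0.079

TTR(A) = 12/31 = 0.387
TTR(B) = 8/26 = 0.308
Difference = 0.387 − 0.308 = 0.079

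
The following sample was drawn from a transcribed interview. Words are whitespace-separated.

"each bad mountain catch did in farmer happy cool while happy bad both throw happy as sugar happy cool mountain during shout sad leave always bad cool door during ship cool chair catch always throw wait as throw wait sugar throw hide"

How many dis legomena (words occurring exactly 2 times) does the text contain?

7

Frequencies: happy:4, cool:4, throw:4, bad:3, mountain:2, catch:2, as:2, sugar:2, during:2, always:2, wait:2, each:1, did:1, in:1, farmer:1, while:1, both:1, shout:1, sad:1, leave:1, … (4 more, each freq 1)
Words with frequency 2: always, as, catch, during, mountain, sugar, wait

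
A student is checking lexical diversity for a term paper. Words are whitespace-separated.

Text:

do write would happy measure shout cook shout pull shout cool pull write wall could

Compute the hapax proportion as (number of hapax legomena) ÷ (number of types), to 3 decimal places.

Frequencies: shout:3, write:2, pull:2, do:1, would:1, happy:1, measure:1, cook:1, cool:1, wall:1, could:1
Hapax count = 8; type count = 11.
Ratio = 8 / 11 = 0.727

0.727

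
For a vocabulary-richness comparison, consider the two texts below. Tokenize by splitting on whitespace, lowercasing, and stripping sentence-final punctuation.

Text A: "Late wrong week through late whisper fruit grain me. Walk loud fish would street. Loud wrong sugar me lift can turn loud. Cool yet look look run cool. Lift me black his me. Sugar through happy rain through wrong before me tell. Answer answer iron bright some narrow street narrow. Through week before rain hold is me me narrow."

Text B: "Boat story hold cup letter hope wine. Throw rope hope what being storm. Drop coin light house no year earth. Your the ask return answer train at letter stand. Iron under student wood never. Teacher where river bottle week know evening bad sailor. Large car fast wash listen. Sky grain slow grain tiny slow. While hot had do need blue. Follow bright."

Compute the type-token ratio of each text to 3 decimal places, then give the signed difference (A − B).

TTR(A) = 34/59 = 0.576
TTR(B) = 58/62 = 0.935
Difference = 0.576 − 0.935 = -0.359

-0.359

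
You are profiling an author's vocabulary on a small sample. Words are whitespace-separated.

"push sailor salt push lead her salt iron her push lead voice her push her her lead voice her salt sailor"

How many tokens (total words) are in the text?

21

Tokens: push, sailor, salt, push, lead, her, salt, iron, her, push, lead, voice, her, push, her, her, lead, voice, her, salt, sailor
N = 21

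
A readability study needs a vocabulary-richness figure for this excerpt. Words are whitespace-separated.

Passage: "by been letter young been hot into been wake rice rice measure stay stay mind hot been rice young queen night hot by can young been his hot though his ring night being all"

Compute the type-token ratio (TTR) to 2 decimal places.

0.56

N = 34 tokens, V = 19 types.
TTR = V / N = 19 / 34 = 0.56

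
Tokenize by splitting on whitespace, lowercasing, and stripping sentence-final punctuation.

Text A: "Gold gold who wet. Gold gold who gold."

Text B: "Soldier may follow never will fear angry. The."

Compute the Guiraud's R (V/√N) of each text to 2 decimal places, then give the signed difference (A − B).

-1.77

A: V=3, N=8, R=1.06
B: V=8, N=8, R=2.83
Difference = 1.06 − 2.83 = -1.77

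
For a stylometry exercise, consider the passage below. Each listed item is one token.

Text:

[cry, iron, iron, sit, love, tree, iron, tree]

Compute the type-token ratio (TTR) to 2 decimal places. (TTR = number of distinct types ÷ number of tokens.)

N = 8 tokens, V = 5 types.
TTR = V / N = 5 / 8 = 0.63

0.63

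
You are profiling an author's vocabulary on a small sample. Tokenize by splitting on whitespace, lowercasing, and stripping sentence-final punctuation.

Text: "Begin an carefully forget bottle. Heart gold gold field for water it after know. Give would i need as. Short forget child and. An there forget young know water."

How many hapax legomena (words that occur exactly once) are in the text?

18

Frequencies: forget:3, an:2, gold:2, water:2, know:2, begin:1, carefully:1, bottle:1, heart:1, field:1, for:1, it:1, after:1, give:1, would:1, i:1, need:1, as:1, short:1, child:1, … (3 more, each freq 1)
Hapax (freq=1): after, and, as, begin, bottle, carefully, child, field, for, give, heart, i, it, need, short, there, would, young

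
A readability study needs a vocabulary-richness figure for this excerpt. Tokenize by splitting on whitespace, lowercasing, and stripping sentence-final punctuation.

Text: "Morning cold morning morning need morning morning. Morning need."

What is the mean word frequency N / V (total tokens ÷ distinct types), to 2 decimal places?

N = 9 tokens, V = 3 types.
Mean frequency = N / V = 9 / 3 = 3.00

3.00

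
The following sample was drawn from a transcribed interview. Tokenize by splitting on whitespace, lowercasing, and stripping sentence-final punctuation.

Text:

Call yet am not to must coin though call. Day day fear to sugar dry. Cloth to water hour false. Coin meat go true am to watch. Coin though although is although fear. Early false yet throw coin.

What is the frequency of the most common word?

4

Frequencies: to:4, coin:4, call:2, yet:2, am:2, though:2, day:2, fear:2, false:2, although:2, not:1, must:1, sugar:1, dry:1, cloth:1, water:1, hour:1, meat:1, go:1, true:1, … (4 more, each freq 1)
Most common: 'to' with frequency 4.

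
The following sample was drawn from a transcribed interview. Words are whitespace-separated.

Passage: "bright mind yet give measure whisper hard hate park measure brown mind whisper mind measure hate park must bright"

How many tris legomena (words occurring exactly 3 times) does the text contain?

Frequencies: mind:3, measure:3, bright:2, whisper:2, hate:2, park:2, yet:1, give:1, hard:1, brown:1, must:1
Words with frequency 3: measure, mind

2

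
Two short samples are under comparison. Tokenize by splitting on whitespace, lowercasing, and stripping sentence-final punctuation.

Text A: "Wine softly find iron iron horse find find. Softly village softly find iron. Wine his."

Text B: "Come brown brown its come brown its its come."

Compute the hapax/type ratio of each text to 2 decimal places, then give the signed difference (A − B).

A: hapax=3, V=7, ratio=0.43
B: hapax=0, V=3, ratio=0.00
Difference = 0.43 − 0.00 = 0.43

0.43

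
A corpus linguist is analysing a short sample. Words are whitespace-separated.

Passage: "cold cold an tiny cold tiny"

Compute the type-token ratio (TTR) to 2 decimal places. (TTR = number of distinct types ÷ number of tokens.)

N = 6 tokens, V = 3 types.
TTR = V / N = 3 / 6 = 0.50

0.50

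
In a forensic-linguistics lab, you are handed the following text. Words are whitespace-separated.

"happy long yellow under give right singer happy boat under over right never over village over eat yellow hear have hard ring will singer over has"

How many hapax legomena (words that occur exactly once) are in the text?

Frequencies: over:4, happy:2, yellow:2, under:2, right:2, singer:2, long:1, give:1, boat:1, never:1, village:1, eat:1, hear:1, have:1, hard:1, ring:1, will:1, has:1
Hapax (freq=1): boat, eat, give, hard, has, have, hear, long, never, ring, village, will

12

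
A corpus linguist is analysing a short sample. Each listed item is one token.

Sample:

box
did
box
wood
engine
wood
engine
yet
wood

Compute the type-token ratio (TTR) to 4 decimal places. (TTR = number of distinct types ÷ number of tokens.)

N = 9 tokens, V = 5 types.
TTR = V / N = 5 / 9 = 0.5556

0.5556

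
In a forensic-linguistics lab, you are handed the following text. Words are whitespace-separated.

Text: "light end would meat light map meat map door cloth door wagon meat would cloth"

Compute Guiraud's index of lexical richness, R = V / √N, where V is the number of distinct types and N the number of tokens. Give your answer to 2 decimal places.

N = 15, V = 8.
√N = 3.872983
R = 8 / 3.872983 = 2.07

2.07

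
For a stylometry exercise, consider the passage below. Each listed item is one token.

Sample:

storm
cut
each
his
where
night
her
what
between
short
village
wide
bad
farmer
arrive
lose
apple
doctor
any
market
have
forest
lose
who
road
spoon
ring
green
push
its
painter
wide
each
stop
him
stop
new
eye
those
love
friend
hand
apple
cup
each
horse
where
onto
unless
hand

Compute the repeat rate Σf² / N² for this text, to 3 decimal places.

Frequencies: each:3, where:2, wide:2, lose:2, apple:2, stop:2, hand:2, storm:1, cut:1, his:1, night:1, her:1, what:1, between:1, short:1, village:1, bad:1, farmer:1, arrive:1, doctor:1, … (22 more, each freq 1)
Σf² = 68; N² = 2500
Repeat rate = 68 / 2500 = 0.027

0.027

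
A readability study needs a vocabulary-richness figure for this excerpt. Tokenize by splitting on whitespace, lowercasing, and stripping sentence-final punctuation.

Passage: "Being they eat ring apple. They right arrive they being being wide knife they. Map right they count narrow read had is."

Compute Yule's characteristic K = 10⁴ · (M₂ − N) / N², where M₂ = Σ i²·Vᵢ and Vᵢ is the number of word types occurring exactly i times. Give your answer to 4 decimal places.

578.5124

Frequencies: they:5, being:3, right:2, eat:1, ring:1, apple:1, arrive:1, wide:1, knife:1, map:1, count:1, narrow:1, read:1, had:1, is:1
N = 22. Frequency spectrum: V_1=12, V_2=1, V_3=1, V_5=1
M₂ = 1²·12 + 2²·1 + 3²·1 + 5²·1 = 50
K = 10000 × (50 − 22) / 22² = 578.5124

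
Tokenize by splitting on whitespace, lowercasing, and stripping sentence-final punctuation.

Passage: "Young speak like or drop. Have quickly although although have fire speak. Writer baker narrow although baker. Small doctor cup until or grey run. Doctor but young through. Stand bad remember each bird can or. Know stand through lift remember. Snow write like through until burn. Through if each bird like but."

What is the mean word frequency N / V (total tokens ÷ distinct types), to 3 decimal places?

N = 52 tokens, V = 32 types.
Mean frequency = N / V = 52 / 32 = 1.625

1.625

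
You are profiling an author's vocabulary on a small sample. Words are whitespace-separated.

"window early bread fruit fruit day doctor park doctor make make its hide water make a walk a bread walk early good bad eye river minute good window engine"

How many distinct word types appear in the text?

19

Distinct types: {a, bad, bread, day, doctor, early, engine, eye, fruit, good, hide, its, make, minute, park, river, walk, water, window}
V = 19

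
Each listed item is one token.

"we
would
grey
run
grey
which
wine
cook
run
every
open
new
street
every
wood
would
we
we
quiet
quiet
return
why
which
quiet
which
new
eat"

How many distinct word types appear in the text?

16

Distinct types: {cook, eat, every, grey, new, open, quiet, return, run, street, we, which, why, wine, wood, would}
V = 16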